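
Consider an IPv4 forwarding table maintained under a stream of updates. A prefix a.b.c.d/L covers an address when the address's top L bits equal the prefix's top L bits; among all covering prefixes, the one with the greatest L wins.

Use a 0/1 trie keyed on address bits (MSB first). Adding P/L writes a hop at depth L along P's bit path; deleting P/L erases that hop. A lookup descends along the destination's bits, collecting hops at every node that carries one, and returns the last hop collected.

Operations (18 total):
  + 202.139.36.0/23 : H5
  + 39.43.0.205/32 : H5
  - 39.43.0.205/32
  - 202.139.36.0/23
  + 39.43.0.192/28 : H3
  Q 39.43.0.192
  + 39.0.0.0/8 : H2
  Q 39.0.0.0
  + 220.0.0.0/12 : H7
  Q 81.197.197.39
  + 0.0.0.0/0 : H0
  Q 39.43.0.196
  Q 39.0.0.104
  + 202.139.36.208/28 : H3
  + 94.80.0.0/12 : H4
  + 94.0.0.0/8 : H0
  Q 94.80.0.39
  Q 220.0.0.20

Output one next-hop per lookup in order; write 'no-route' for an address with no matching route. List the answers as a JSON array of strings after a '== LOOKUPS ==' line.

Trace:
  add 202.139.36.0/23 -> H5 at depth 23
  add 39.43.0.205/32 -> H5 at depth 32
  del 39.43.0.205/32 (clear depth 32)
  del 202.139.36.0/23 (clear depth 23)
  add 39.43.0.192/28 -> H3 at depth 28
  lookup 39.43.0.192: bits 0010011100101011000000001100 walk d0:-→d1:-→d2:-→d3:-→d4:-→d5:-→d6:-→d7:-→d8:-→d9:-→d10:-→d11:-→d12:-→d13:-→d14:-→d15:-→d16:-→d17:-→d18:-→d19:-→d20:-→d21:-→d22:-→d23:-→d24:-→d25:-→d26:-→d27:-→d28:H3 -> H3
  add 39.0.0.0/8 -> H2 at depth 8
  lookup 39.0.0.0: bits 0010011100 walk d0:-→d1:-→d2:-→d3:-→d4:-→d5:-→d6:-→d7:-→d8:H2→d9:-→d10:- -> H2
  add 220.0.0.0/12 -> H7 at depth 12
  lookup 81.197.197.39: bits 0 walk d0:-→d1:- -> no-route
  add 0.0.0.0/0 -> H0 at depth 0
  lookup 39.43.0.196: bits 0010011100101011000000001100 walk d0:H0→d1:-→d2:-→d3:-→d4:-→d5:-→d6:-→d7:-→d8:H2→d9:-→d10:-→d11:-→d12:-→d13:-→d14:-→d15:-→d16:-→d17:-→d18:-→d19:-→d20:-→d21:-→d22:-→d23:-→d24:-→d25:-→d26:-→d27:-→d28:H3 -> H3
  lookup 39.0.0.104: bits 0010011100 walk d0:H0→d1:-→d2:-→d3:-→d4:-→d5:-→d6:-→d7:-→d8:H2→d9:-→d10:- -> H2
  add 202.139.36.208/28 -> H3 at depth 28
  add 94.80.0.0/12 -> H4 at depth 12
  add 94.0.0.0/8 -> H0 at depth 8
  lookup 94.80.0.39: bits 010111100101 walk d0:H0→d1:-→d2:-→d3:-→d4:-→d5:-→d6:-→d7:-→d8:H0→d9:-→d10:-→d11:-→d12:H4 -> H4
  lookup 220.0.0.20: bits 110111000000 walk d0:H0→d1:-→d2:-→d3:-→d4:-→d5:-→d6:-→d7:-→d8:-→d9:-→d10:-→d11:-→d12:H7 -> H7

== LOOKUPS ==
["H3","H2","no-route","H3","H2","H4","H7"]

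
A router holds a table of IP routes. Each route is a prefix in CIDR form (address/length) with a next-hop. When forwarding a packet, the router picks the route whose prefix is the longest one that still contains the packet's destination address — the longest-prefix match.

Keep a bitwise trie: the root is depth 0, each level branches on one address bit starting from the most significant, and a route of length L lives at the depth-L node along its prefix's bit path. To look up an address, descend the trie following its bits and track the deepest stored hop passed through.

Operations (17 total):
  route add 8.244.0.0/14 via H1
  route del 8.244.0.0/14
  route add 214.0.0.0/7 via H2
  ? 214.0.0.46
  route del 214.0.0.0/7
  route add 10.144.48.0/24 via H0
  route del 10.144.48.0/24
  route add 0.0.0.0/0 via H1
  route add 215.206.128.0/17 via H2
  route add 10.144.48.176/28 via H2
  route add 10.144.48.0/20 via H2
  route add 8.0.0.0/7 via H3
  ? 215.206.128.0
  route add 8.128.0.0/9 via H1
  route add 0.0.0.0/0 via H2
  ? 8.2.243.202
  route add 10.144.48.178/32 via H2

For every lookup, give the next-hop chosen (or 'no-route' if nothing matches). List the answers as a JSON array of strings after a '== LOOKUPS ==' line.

Process each operation:
  add 8.244.0.0/14 -> H1 at depth 14
  - 8.244.0.0/14 clear@14
  add 214.0.0.0/7 -> H2 at depth 7
  Q 214.0.0.46: descend 1101011 ; hops seen [H2] ; pick H2
  - 214.0.0.0/7 clear@7
  add 10.144.48.0/24 -> H0 at depth 24
  - 10.144.48.0/24 clear@24
  add 0.0.0.0/0 -> H1 at depth 0
  add 215.206.128.0/17 -> H2 at depth 17
  add 10.144.48.176/28 -> H2 at depth 28
  add 10.144.48.0/20 -> H2 at depth 20
  add 8.0.0.0/7 -> H3 at depth 7
  Q 215.206.128.0: descend 11010111110011101 ; hops seen [H1,H2] ; pick H2
  add 8.128.0.0/9 -> H1 at depth 9
  add 0.0.0.0/0 -> H2 at depth 0
  Q 8.2.243.202: descend 00001000 ; hops seen [H2,H3] ; pick H3
  add 10.144.48.178/32 -> H2 at depth 32

== LOOKUPS ==
["H2","H2","H3"]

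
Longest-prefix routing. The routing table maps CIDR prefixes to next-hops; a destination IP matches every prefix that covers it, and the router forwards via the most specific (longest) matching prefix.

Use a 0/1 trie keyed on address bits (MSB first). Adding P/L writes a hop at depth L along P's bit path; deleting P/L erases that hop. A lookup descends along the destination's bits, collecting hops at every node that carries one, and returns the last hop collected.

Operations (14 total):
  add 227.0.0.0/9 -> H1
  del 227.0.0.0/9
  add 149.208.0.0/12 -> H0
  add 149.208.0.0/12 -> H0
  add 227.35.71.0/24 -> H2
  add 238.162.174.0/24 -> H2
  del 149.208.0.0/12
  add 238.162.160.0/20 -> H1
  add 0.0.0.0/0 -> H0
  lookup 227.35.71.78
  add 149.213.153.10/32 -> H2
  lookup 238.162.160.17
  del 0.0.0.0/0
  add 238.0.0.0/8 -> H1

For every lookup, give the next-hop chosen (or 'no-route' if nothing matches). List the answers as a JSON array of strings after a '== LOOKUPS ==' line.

Trace:
  add 227.0.0.0/9 -> H1 at depth 9
  del 227.0.0.0/9 (clear depth 9)
  add 149.208.0.0/12 -> H0 at depth 12
  add 149.208.0.0/12 -> H0 at depth 12
  add 227.35.71.0/24 -> H2 at depth 24
  add 238.162.174.0/24 -> H2 at depth 24
  del 149.208.0.0/12 (clear depth 12)
  add 238.162.160.0/20 -> H1 at depth 20
  add 0.0.0.0/0 -> H0 at depth 0
  lookup 227.35.71.78: bits 111000110010001101000111 walk d0:H0→d1:-→d2:-→d3:-→d4:-→d5:-→d6:-→d7:-→d8:-→d9:-→d10:-→d11:-→d12:-→d13:-→d14:-→d15:-→d16:-→d17:-→d18:-→d19:-→d20:-→d21:-→d22:-→d23:-→d24:H2 -> H2
  add 149.213.153.10/32 -> H2 at depth 32
  lookup 238.162.160.17: bits 11101110101000101010 walk d0:H0→d1:-→d2:-→d3:-→d4:-→d5:-→d6:-→d7:-→d8:-→d9:-→d10:-→d11:-→d12:-→d13:-→d14:-→d15:-→d16:-→d17:-→d18:-→d19:-→d20:H1 -> H1
  del 0.0.0.0/0 (clear depth 0)
  add 238.0.0.0/8 -> H1 at depth 8

== LOOKUPS ==
["H2","H1"]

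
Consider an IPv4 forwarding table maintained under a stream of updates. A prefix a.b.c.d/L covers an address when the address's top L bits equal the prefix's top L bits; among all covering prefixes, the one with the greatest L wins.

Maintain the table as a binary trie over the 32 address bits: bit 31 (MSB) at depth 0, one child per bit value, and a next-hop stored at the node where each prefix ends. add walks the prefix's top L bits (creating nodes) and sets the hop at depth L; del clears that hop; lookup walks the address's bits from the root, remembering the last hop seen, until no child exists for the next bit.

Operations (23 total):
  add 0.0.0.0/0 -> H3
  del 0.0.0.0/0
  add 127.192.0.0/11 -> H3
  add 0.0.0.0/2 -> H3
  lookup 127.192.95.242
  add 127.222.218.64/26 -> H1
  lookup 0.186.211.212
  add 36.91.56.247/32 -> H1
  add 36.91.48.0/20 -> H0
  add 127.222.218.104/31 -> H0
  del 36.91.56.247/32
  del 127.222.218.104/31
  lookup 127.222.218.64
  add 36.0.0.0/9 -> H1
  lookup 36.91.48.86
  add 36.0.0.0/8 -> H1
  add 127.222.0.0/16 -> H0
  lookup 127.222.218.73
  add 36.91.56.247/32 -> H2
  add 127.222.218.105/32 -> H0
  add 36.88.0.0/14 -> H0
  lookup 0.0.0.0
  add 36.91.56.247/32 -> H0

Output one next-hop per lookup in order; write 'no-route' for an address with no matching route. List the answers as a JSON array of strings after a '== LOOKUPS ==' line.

Trace:
  add 0.0.0.0/0 -> H3 at depth 0
  - 0.0.0.0/0 clear@0
  add 127.192.0.0/11 -> H3 at depth 11
  add 0.0.0.0/2 -> H3 at depth 2
  Q 127.192.95.242: descend 01111111110 ; hops seen [H3] ; pick H3
  add 127.222.218.64/26 -> H1 at depth 26
  Q 0.186.211.212: descend 00 ; hops seen [H3] ; pick H3
  add 36.91.56.247/32 -> H1 at depth 32
  add 36.91.48.0/20 -> H0 at depth 20
  add 127.222.218.104/31 -> H0 at depth 31
  - 36.91.56.247/32 clear@32
  - 127.222.218.104/31 clear@31
  Q 127.222.218.64: descend 01111111110111101101101001 ; hops seen [H3,H1] ; pick H1
  add 36.0.0.0/9 -> H1 at depth 9
  Q 36.91.48.86: descend 00100100010110110011 ; hops seen [H3,H1,H0] ; pick H0
  add 36.0.0.0/8 -> H1 at depth 8
  add 127.222.0.0/16 -> H0 at depth 16
  Q 127.222.218.73: descend 01111111110111101101101001 ; hops seen [H3,H0,H1] ; pick H1
  add 36.91.56.247/32 -> H2 at depth 32
  add 127.222.218.105/32 -> H0 at depth 32
  add 36.88.0.0/14 -> H0 at depth 14
  Q 0.0.0.0: descend 00 ; hops seen [H3] ; pick H3
  add 36.91.56.247/32 -> H0 at depth 32

== LOOKUPS ==
["H3","H3","H1","H0","H1","H3"]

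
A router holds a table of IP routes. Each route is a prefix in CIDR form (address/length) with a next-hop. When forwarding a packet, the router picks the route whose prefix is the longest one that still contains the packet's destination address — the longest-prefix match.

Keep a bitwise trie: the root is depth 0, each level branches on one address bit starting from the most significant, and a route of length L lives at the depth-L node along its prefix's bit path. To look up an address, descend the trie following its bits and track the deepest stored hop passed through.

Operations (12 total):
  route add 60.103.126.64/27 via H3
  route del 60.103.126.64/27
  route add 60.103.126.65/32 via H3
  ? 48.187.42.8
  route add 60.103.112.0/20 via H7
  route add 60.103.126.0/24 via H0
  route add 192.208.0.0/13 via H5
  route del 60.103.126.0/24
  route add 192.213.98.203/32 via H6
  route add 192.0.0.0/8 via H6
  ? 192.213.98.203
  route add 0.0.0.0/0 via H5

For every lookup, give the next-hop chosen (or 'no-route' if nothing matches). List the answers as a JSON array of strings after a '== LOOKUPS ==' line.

Process each operation:
  add 60.103.126.64/27 -> H3 at depth 27
  - 60.103.126.64/27 clear@27
  add 60.103.126.65/32 -> H3 at depth 32
  Q 48.187.42.8: descend 0011 ; hops seen [∅] ; pick no-route
  add 60.103.112.0/20 -> H7 at depth 20
  add 60.103.126.0/24 -> H0 at depth 24
  add 192.208.0.0/13 -> H5 at depth 13
  - 60.103.126.0/24 clear@24
  add 192.213.98.203/32 -> H6 at depth 32
  add 192.0.0.0/8 -> H6 at depth 8
  Q 192.213.98.203: descend 11000000110101010110001011001011 ; hops seen [H6,H5,H6] ; pick H6
  add 0.0.0.0/0 -> H5 at depth 0

== LOOKUPS ==
["no-route","H6"]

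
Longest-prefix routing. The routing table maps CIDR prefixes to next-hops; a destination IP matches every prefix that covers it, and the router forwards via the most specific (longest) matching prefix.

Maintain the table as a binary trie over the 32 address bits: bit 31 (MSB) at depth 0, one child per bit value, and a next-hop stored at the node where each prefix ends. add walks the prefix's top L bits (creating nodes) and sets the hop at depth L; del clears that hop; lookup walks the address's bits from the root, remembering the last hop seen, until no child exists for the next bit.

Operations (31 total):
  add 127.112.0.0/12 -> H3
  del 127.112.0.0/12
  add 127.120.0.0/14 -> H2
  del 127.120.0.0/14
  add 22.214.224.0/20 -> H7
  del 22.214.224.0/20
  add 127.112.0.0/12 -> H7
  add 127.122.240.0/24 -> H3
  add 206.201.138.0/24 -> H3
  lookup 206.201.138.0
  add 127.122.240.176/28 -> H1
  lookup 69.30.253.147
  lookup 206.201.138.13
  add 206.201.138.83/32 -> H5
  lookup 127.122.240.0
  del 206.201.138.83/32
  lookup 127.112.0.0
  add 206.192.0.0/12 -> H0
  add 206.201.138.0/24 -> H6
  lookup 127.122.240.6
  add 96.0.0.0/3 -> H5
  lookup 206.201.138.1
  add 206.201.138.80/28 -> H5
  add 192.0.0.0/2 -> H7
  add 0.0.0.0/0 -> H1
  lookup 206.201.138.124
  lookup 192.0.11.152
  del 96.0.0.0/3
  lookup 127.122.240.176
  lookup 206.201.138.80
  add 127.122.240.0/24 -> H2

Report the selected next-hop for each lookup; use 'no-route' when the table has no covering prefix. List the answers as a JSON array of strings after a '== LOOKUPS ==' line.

Trace:
  add 127.112.0.0/12 -> H3 at depth 12
  - 127.112.0.0/12 clear@12
  add 127.120.0.0/14 -> H2 at depth 14
  - 127.120.0.0/14 clear@14
  add 22.214.224.0/20 -> H7 at depth 20
  - 22.214.224.0/20 clear@20
  add 127.112.0.0/12 -> H7 at depth 12
  add 127.122.240.0/24 -> H3 at depth 24
  add 206.201.138.0/24 -> H3 at depth 24
  ? 206.201.138.0  path d0:-→d1:-→d2:-→d3:-→d4:-→d5:-→d6:-→d7:-→d8:-→d9:-→d10:-→d11:-→d12:-→d13:-→d14:-→d15:-→d16:-→d17:-→d18:-→d19:-→d20:-→d21:-→d22:-→d23:-→d24:H3  best=H3
  add 127.122.240.176/28 -> H1 at depth 28
  ? 69.30.253.147  path d0:-→d1:-→d2:-  best=no-route
  ? 206.201.138.13  path d0:-→d1:-→d2:-→d3:-→d4:-→d5:-→d6:-→d7:-→d8:-→d9:-→d10:-→d11:-→d12:-→d13:-→d14:-→d15:-→d16:-→d17:-→d18:-→d19:-→d20:-→d21:-→d22:-→d23:-→d24:H3  best=H3
  add 206.201.138.83/32 -> H5 at depth 32
  ? 127.122.240.0  path d0:-→d1:-→d2:-→d3:-→d4:-→d5:-→d6:-→d7:-→d8:-→d9:-→d10:-→d11:-→d12:H7→d13:-→d14:-→d15:-→d16:-→d17:-→d18:-→d19:-→d20:-→d21:-→d22:-→d23:-→d24:H3  best=H3
  - 206.201.138.83/32 clear@32
  ? 127.112.0.0  path d0:-→d1:-→d2:-→d3:-→d4:-→d5:-→d6:-→d7:-→d8:-→d9:-→d10:-→d11:-→d12:H7  best=H7
  add 206.192.0.0/12 -> H0 at depth 12
  add 206.201.138.0/24 -> H6 at depth 24
  ? 127.122.240.6  path d0:-→d1:-→d2:-→d3:-→d4:-→d5:-→d6:-→d7:-→d8:-→d9:-→d10:-→d11:-→d12:H7→d13:-→d14:-→d15:-→d16:-→d17:-→d18:-→d19:-→d20:-→d21:-→d22:-→d23:-→d24:H3  best=H3
  add 96.0.0.0/3 -> H5 at depth 3
  ? 206.201.138.1  path d0:-→d1:-→d2:-→d3:-→d4:-→d5:-→d6:-→d7:-→d8:-→d9:-→d10:-→d11:-→d12:H0→d13:-→d14:-→d15:-→d16:-→d17:-→d18:-→d19:-→d20:-→d21:-→d22:-→d23:-→d24:H6→d25:-  best=H6
  add 206.201.138.80/28 -> H5 at depth 28
  add 192.0.0.0/2 -> H7 at depth 2
  add 0.0.0.0/0 -> H1 at depth 0
  ? 206.201.138.124  path d0:H1→d1:-→d2:H7→d3:-→d4:-→d5:-→d6:-→d7:-→d8:-→d9:-→d10:-→d11:-→d12:H0→d13:-→d14:-→d15:-→d16:-→d17:-→d18:-→d19:-→d20:-→d21:-→d22:-→d23:-→d24:H6→d25:-→d26:-  best=H6
  ? 192.0.11.152  path d0:H1→d1:-→d2:H7→d3:-→d4:-  best=H7
  - 96.0.0.0/3 clear@3
  ? 127.122.240.176  path d0:H1→d1:-→d2:-→d3:-→d4:-→d5:-→d6:-→d7:-→d8:-→d9:-→d10:-→d11:-→d12:H7→d13:-→d14:-→d15:-→d16:-→d17:-→d18:-→d19:-→d20:-→d21:-→d22:-→d23:-→d24:H3→d25:-→d26:-→d27:-→d28:H1  best=H1
  ? 206.201.138.80  path d0:H1→d1:-→d2:H7→d3:-→d4:-→d5:-→d6:-→d7:-→d8:-→d9:-→d10:-→d11:-→d12:H0→d13:-→d14:-→d15:-→d16:-→d17:-→d18:-→d19:-→d20:-→d21:-→d22:-→d23:-→d24:H6→d25:-→d26:-→d27:-→d28:H5→d29:-→d30:-  best=H5
  add 127.122.240.0/24 -> H2 at depth 24

== LOOKUPS ==
["H3","no-route","H3","H3","H7","H3","H6","H6","H7","H1","H5"]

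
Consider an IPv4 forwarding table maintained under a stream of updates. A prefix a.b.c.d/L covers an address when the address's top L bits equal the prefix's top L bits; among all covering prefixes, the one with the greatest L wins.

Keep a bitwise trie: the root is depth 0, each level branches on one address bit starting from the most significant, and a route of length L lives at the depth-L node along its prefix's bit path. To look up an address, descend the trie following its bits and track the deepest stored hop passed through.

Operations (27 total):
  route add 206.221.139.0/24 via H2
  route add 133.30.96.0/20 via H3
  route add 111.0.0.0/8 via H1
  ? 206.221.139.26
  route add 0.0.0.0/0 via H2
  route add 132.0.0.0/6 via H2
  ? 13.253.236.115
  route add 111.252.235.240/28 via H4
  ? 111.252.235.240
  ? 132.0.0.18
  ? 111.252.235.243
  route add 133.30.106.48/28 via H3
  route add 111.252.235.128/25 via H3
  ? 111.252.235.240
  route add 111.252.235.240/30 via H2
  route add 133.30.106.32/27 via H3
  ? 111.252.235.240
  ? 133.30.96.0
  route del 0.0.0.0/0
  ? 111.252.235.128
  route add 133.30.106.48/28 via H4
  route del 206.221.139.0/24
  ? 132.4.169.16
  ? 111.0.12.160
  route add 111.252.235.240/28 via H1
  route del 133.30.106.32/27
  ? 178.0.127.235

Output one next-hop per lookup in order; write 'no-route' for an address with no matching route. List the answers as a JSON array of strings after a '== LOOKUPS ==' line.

Apply in order:
  + 206.221.139.0/24 (H2) depth=24
  + 133.30.96.0/20 (H3) depth=20
  + 111.0.0.0/8 (H1) depth=8
  lookup 206.221.139.26: bits 110011101101110110001011 walk d0:-→d1:-→d2:-→d3:-→d4:-→d5:-→d6:-→d7:-→d8:-→d9:-→d10:-→d11:-→d12:-→d13:-→d14:-→d15:-→d16:-→d17:-→d18:-→d19:-→d20:-→d21:-→d22:-→d23:-→d24:H2 -> H2
  + 0.0.0.0/0 (H2) depth=0
  + 132.0.0.0/6 (H2) depth=6
  lookup 13.253.236.115: bits 0 walk d0:H2→d1:- -> H2
  + 111.252.235.240/28 (H4) depth=28
  lookup 111.252.235.240: bits 0110111111111100111010111111 walk d0:H2→d1:-→d2:-→d3:-→d4:-→d5:-→d6:-→d7:-→d8:H1→d9:-→d10:-→d11:-→d12:-→d13:-→d14:-→d15:-→d16:-→d17:-→d18:-→d19:-→d20:-→d21:-→d22:-→d23:-→d24:-→d25:-→d26:-→d27:-→d28:H4 -> H4
  lookup 132.0.0.18: bits 1000010 walk d0:H2→d1:-→d2:-→d3:-→d4:-→d5:-→d6:H2→d7:- -> H2
  lookup 111.252.235.243: bits 0110111111111100111010111111 walk d0:H2→d1:-→d2:-→d3:-→d4:-→d5:-→d6:-→d7:-→d8:H1→d9:-→d10:-→d11:-→d12:-→d13:-→d14:-→d15:-→d16:-→d17:-→d18:-→d19:-→d20:-→d21:-→d22:-→d23:-→d24:-→d25:-→d26:-→d27:-→d28:H4 -> H4
  + 133.30.106.48/28 (H3) depth=28
  + 111.252.235.128/25 (H3) depth=25
  lookup 111.252.235.240: bits 0110111111111100111010111111 walk d0:H2→d1:-→d2:-→d3:-→d4:-→d5:-→d6:-→d7:-→d8:H1→d9:-→d10:-→d11:-→d12:-→d13:-→d14:-→d15:-→d16:-→d17:-→d18:-→d19:-→d20:-→d21:-→d22:-→d23:-→d24:-→d25:H3→d26:-→d27:-→d28:H4 -> H4
  + 111.252.235.240/30 (H2) depth=30
  + 133.30.106.32/27 (H3) depth=27
  lookup 111.252.235.240: bits 011011111111110011101011111100 walk d0:H2→d1:-→d2:-→d3:-→d4:-→d5:-→d6:-→d7:-→d8:H1→d9:-→d10:-→d11:-→d12:-→d13:-→d14:-→d15:-→d16:-→d17:-→d18:-→d19:-→d20:-→d21:-→d22:-→d23:-→d24:-→d25:H3→d26:-→d27:-→d28:H4→d29:-→d30:H2 -> H2
  lookup 133.30.96.0: bits 10000101000111100110 walk d0:H2→d1:-→d2:-→d3:-→d4:-→d5:-→d6:H2→d7:-→d8:-→d9:-→d10:-→d11:-→d12:-→d13:-→d14:-→d15:-→d16:-→d17:-→d18:-→d19:-→d20:H3 -> H3
  - 0.0.0.0/0 clear@0
  lookup 111.252.235.128: bits 0110111111111100111010111 walk d0:-→d1:-→d2:-→d3:-→d4:-→d5:-→d6:-→d7:-→d8:H1→d9:-→d10:-→d11:-→d12:-→d13:-→d14:-→d15:-→d16:-→d17:-→d18:-→d19:-→d20:-→d21:-→d22:-→d23:-→d24:-→d25:H3 -> H3
  + 133.30.106.48/28 (H4) depth=28
  - 206.221.139.0/24 clear@24
  lookup 132.4.169.16: bits 1000010 walk d0:-→d1:-→d2:-→d3:-→d4:-→d5:-→d6:H2→d7:- -> H2
  lookup 111.0.12.160: bits 01101111 walk d0:-→d1:-→d2:-→d3:-→d4:-→d5:-→d6:-→d7:-→d8:H1 -> H1
  + 111.252.235.240/28 (H1) depth=28
  - 133.30.106.32/27 clear@27
  lookup 178.0.127.235: bits 10 walk d0:-→d1:-→d2:- -> no-route

== LOOKUPS ==
["H2","H2","H4","H2","H4","H4","H2","H3","H3","H2","H1","no-route"]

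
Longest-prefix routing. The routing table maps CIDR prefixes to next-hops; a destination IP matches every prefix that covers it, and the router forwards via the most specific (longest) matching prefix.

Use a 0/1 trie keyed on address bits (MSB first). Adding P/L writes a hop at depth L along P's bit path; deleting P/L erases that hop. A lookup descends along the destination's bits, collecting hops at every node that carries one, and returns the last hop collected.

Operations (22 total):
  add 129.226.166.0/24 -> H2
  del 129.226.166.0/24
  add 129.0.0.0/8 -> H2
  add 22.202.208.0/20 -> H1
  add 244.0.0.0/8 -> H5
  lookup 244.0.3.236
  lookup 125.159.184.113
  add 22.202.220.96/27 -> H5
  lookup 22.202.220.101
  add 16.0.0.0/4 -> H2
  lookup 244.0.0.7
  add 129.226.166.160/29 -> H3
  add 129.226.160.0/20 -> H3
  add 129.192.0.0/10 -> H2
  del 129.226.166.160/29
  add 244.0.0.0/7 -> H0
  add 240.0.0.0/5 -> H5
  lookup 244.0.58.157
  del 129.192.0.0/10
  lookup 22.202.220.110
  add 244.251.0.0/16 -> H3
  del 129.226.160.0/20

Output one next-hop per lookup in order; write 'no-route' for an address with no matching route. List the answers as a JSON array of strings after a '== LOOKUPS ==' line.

Process each operation:
  + 129.226.166.0/24 (H2) depth=24
  - 129.226.166.0/24 clear@24
  + 129.0.0.0/8 (H2) depth=8
  + 22.202.208.0/20 (H1) depth=20
  + 244.0.0.0/8 (H5) depth=8
  ? 244.0.3.236  path d0:-→d1:-→d2:-→d3:-→d4:-→d5:-→d6:-→d7:-→d8:H5  best=H5
  ? 125.159.184.113  path d0:-→d1:-  best=no-route
  + 22.202.220.96/27 (H5) depth=27
  ? 22.202.220.101  path d0:-→d1:-→d2:-→d3:-→d4:-→d5:-→d6:-→d7:-→d8:-→d9:-→d10:-→d11:-→d12:-→d13:-→d14:-→d15:-→d16:-→d17:-→d18:-→d19:-→d20:H1→d21:-→d22:-→d23:-→d24:-→d25:-→d26:-→d27:H5  best=H5
  + 16.0.0.0/4 (H2) depth=4
  ? 244.0.0.7  path d0:-→d1:-→d2:-→d3:-→d4:-→d5:-→d6:-→d7:-→d8:H5  best=H5
  + 129.226.166.160/29 (H3) depth=29
  + 129.226.160.0/20 (H3) depth=20
  + 129.192.0.0/10 (H2) depth=10
  - 129.226.166.160/29 clear@29
  + 244.0.0.0/7 (H0) depth=7
  + 240.0.0.0/5 (H5) depth=5
  ? 244.0.58.157  path d0:-→d1:-→d2:-→d3:-→d4:-→d5:H5→d6:-→d7:H0→d8:H5  best=H5
  - 129.192.0.0/10 clear@10
  ? 22.202.220.110  path d0:-→d1:-→d2:-→d3:-→d4:H2→d5:-→d6:-→d7:-→d8:-→d9:-→d10:-→d11:-→d12:-→d13:-→d14:-→d15:-→d16:-→d17:-→d18:-→d19:-→d20:H1→d21:-→d22:-→d23:-→d24:-→d25:-→d26:-→d27:H5  best=H5
  + 244.251.0.0/16 (H3) depth=16
  - 129.226.160.0/20 clear@20

== LOOKUPS ==
["H5","no-route","H5","H5","H5","H5"]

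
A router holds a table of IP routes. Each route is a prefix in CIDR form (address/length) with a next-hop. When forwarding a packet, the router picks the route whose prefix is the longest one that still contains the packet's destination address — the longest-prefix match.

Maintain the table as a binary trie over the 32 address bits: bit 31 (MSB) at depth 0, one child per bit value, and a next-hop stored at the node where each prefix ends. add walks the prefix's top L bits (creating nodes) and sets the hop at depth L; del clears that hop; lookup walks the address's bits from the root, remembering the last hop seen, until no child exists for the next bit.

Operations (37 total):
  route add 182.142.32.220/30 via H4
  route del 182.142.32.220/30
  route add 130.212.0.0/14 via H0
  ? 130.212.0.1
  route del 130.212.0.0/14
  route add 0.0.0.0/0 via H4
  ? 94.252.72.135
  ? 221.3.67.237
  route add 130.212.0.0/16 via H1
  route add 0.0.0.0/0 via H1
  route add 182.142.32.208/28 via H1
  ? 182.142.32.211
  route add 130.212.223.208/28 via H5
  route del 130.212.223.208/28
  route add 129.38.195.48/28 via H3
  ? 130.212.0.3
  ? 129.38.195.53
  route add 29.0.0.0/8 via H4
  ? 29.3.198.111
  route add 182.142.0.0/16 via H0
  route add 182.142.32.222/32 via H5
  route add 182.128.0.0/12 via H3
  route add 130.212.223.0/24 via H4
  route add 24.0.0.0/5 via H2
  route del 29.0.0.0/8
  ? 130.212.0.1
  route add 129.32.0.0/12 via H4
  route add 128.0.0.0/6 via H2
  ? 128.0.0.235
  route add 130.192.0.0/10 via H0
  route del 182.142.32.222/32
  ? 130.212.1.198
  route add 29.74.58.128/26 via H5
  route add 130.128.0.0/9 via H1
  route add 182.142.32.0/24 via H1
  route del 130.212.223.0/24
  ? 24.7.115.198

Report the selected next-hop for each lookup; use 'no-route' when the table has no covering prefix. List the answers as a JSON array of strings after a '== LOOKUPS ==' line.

Apply in order:
  add 182.142.32.220/30 -> H4 at depth 30
  del 182.142.32.220/30 (clear depth 30)
  add 130.212.0.0/14 -> H0 at depth 14
  ? 130.212.0.1  path d0:-→d1:-→d2:-→d3:-→d4:-→d5:-→d6:-→d7:-→d8:-→d9:-→d10:-→d11:-→d12:-→d13:-→d14:H0  best=H0
  del 130.212.0.0/14 (clear depth 14)
  add 0.0.0.0/0 -> H4 at depth 0
  ? 94.252.72.135  path d0:H4  best=H4
  ? 221.3.67.237  path d0:H4→d1:-  best=H4
  add 130.212.0.0/16 -> H1 at depth 16
  add 0.0.0.0/0 -> H1 at depth 0
  add 182.142.32.208/28 -> H1 at depth 28
  ? 182.142.32.211  path d0:H1→d1:-→d2:-→d3:-→d4:-→d5:-→d6:-→d7:-→d8:-→d9:-→d10:-→d11:-→d12:-→d13:-→d14:-→d15:-→d16:-→d17:-→d18:-→d19:-→d20:-→d21:-→d22:-→d23:-→d24:-→d25:-→d26:-→d27:-→d28:H1  best=H1
  add 130.212.223.208/28 -> H5 at depth 28
  del 130.212.223.208/28 (clear depth 28)
  add 129.38.195.48/28 -> H3 at depth 28
  ? 130.212.0.3  path d0:H1→d1:-→d2:-→d3:-→d4:-→d5:-→d6:-→d7:-→d8:-→d9:-→d10:-→d11:-→d12:-→d13:-→d14:-→d15:-→d16:H1  best=H1
  ? 129.38.195.53  path d0:H1→d1:-→d2:-→d3:-→d4:-→d5:-→d6:-→d7:-→d8:-→d9:-→d10:-→d11:-→d12:-→d13:-→d14:-→d15:-→d16:-→d17:-→d18:-→d19:-→d20:-→d21:-→d22:-→d23:-→d24:-→d25:-→d26:-→d27:-→d28:H3  best=H3
  add 29.0.0.0/8 -> H4 at depth 8
  ? 29.3.198.111  path d0:H1→d1:-→d2:-→d3:-→d4:-→d5:-→d6:-→d7:-→d8:H4  best=H4
  add 182.142.0.0/16 -> H0 at depth 16
  add 182.142.32.222/32 -> H5 at depth 32
  add 182.128.0.0/12 -> H3 at depth 12
  add 130.212.223.0/24 -> H4 at depth 24
  add 24.0.0.0/5 -> H2 at depth 5
  del 29.0.0.0/8 (clear depth 8)
  ? 130.212.0.1  path d0:H1→d1:-→d2:-→d3:-→d4:-→d5:-→d6:-→d7:-→d8:-→d9:-→d10:-→d11:-→d12:-→d13:-→d14:-→d15:-→d16:H1  best=H1
  add 129.32.0.0/12 -> H4 at depth 12
  add 128.0.0.0/6 -> H2 at depth 6
  ? 128.0.0.235  path d0:H1→d1:-→d2:-→d3:-→d4:-→d5:-→d6:H2→d7:-  best=H2
  add 130.192.0.0/10 -> H0 at depth 10
  del 182.142.32.222/32 (clear depth 32)
  ? 130.212.1.198  path d0:H1→d1:-→d2:-→d3:-→d4:-→d5:-→d6:H2→d7:-→d8:-→d9:-→d10:H0→d11:-→d12:-→d13:-→d14:-→d15:-→d16:H1  best=H1
  add 29.74.58.128/26 -> H5 at depth 26
  add 130.128.0.0/9 -> H1 at depth 9
  add 182.142.32.0/24 -> H1 at depth 24
  del 130.212.223.0/24 (clear depth 24)
  ? 24.7.115.198  path d0:H1→d1:-→d2:-→d3:-→d4:-→d5:H2  best=H2

== LOOKUPS ==
["H0","H4","H4","H1","H1","H3","H4","H1","H2","H1","H2"]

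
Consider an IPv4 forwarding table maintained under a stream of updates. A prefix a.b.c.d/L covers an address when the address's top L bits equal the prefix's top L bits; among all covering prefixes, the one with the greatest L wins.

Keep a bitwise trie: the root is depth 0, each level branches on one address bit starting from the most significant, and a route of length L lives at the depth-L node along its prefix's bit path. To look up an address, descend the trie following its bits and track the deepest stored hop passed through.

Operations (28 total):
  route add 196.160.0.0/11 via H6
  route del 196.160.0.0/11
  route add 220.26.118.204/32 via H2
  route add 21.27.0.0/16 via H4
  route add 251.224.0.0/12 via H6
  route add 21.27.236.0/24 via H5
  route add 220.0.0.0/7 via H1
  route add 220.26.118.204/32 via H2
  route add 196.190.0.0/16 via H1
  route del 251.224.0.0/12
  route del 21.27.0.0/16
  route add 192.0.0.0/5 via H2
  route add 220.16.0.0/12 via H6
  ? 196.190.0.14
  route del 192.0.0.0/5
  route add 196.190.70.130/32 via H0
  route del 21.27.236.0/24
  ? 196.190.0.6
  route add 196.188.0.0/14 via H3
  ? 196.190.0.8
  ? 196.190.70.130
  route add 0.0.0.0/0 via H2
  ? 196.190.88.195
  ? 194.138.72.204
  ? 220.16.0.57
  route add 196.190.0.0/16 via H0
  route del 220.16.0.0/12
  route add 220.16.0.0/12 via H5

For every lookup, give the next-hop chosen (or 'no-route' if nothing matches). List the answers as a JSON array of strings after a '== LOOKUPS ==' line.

Process each operation:
  add 196.160.0.0/11 -> H6 at depth 11
  - 196.160.0.0/11 clear@11
  add 220.26.118.204/32 -> H2 at depth 32
  add 21.27.0.0/16 -> H4 at depth 16
  add 251.224.0.0/12 -> H6 at depth 12
  add 21.27.236.0/24 -> H5 at depth 24
  add 220.0.0.0/7 -> H1 at depth 7
  add 220.26.118.204/32 -> H2 at depth 32
  add 196.190.0.0/16 -> H1 at depth 16
  - 251.224.0.0/12 clear@12
  - 21.27.0.0/16 clear@16
  add 192.0.0.0/5 -> H2 at depth 5
  add 220.16.0.0/12 -> H6 at depth 12
  lookup 196.190.0.14: bits 1100010010111110 walk d0:-→d1:-→d2:-→d3:-→d4:-→d5:H2→d6:-→d7:-→d8:-→d9:-→d10:-→d11:-→d12:-→d13:-→d14:-→d15:-→d16:H1 -> H1
  - 192.0.0.0/5 clear@5
  add 196.190.70.130/32 -> H0 at depth 32
  - 21.27.236.0/24 clear@24
  lookup 196.190.0.6: bits 11000100101111100 walk d0:-→d1:-→d2:-→d3:-→d4:-→d5:-→d6:-→d7:-→d8:-→d9:-→d10:-→d11:-→d12:-→d13:-→d14:-→d15:-→d16:H1→d17:- -> H1
  add 196.188.0.0/14 -> H3 at depth 14
  lookup 196.190.0.8: bits 11000100101111100 walk d0:-→d1:-→d2:-→d3:-→d4:-→d5:-→d6:-→d7:-→d8:-→d9:-→d10:-→d11:-→d12:-→d13:-→d14:H3→d15:-→d16:H1→d17:- -> H1
  lookup 196.190.70.130: bits 11000100101111100100011010000010 walk d0:-→d1:-→d2:-→d3:-→d4:-→d5:-→d6:-→d7:-→d8:-→d9:-→d10:-→d11:-→d12:-→d13:-→d14:H3→d15:-→d16:H1→d17:-→d18:-→d19:-→d20:-→d21:-→d22:-→d23:-→d24:-→d25:-→d26:-→d27:-→d28:-→d29:-→d30:-→d31:-→d32:H0 -> H0
  add 0.0.0.0/0 -> H2 at depth 0
  lookup 196.190.88.195: bits 1100010010111110010 walk d0:H2→d1:-→d2:-→d3:-→d4:-→d5:-→d6:-→d7:-→d8:-→d9:-→d10:-→d11:-→d12:-→d13:-→d14:H3→d15:-→d16:H1→d17:-→d18:-→d19:- -> H1
  lookup 194.138.72.204: bits 11000 walk d0:H2→d1:-→d2:-→d3:-→d4:-→d5:- -> H2
  lookup 220.16.0.57: bits 110111000001 walk d0:H2→d1:-→d2:-→d3:-→d4:-→d5:-→d6:-→d7:H1→d8:-→d9:-→d10:-→d11:-→d12:H6 -> H6
  add 196.190.0.0/16 -> H0 at depth 16
  - 220.16.0.0/12 clear@12
  add 220.16.0.0/12 -> H5 at depth 12

== LOOKUPS ==
["H1","H1","H1","H0","H1","H2","H6"]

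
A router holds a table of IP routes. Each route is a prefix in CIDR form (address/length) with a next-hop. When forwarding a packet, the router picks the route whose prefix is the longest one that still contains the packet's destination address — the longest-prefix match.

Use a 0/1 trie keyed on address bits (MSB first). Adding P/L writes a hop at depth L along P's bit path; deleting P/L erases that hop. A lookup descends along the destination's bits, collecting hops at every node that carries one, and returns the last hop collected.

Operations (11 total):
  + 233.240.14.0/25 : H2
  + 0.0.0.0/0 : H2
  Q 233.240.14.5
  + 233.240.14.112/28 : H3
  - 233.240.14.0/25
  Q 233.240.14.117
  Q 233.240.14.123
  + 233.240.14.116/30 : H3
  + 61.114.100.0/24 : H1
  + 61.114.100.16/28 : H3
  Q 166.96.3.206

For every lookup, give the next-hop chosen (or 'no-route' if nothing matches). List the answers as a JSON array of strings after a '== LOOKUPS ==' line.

Process each operation:
  + 233.240.14.0/25 (H2) depth=25
  + 0.0.0.0/0 (H2) depth=0
  ? 233.240.14.5  path d0:H2→d1:-→d2:-→d3:-→d4:-→d5:-→d6:-→d7:-→d8:-→d9:-→d10:-→d11:-→d12:-→d13:-→d14:-→d15:-→d16:-→d17:-→d18:-→d19:-→d20:-→d21:-→d22:-→d23:-→d24:-→d25:H2  best=H2
  + 233.240.14.112/28 (H3) depth=28
  - 233.240.14.0/25 clear@25
  ? 233.240.14.117  path d0:H2→d1:-→d2:-→d3:-→d4:-→d5:-→d6:-→d7:-→d8:-→d9:-→d10:-→d11:-→d12:-→d13:-→d14:-→d15:-→d16:-→d17:-→d18:-→d19:-→d20:-→d21:-→d22:-→d23:-→d24:-→d25:-→d26:-→d27:-→d28:H3  best=H3
  ? 233.240.14.123  path d0:H2→d1:-→d2:-→d3:-→d4:-→d5:-→d6:-→d7:-→d8:-→d9:-→d10:-→d11:-→d12:-→d13:-→d14:-→d15:-→d16:-→d17:-→d18:-→d19:-→d20:-→d21:-→d22:-→d23:-→d24:-→d25:-→d26:-→d27:-→d28:H3  best=H3
  + 233.240.14.116/30 (H3) depth=30
  + 61.114.100.0/24 (H1) depth=24
  + 61.114.100.16/28 (H3) depth=28
  ? 166.96.3.206  path d0:H2→d1:-  best=H2

== LOOKUPS ==
["H2","H3","H3","H2"]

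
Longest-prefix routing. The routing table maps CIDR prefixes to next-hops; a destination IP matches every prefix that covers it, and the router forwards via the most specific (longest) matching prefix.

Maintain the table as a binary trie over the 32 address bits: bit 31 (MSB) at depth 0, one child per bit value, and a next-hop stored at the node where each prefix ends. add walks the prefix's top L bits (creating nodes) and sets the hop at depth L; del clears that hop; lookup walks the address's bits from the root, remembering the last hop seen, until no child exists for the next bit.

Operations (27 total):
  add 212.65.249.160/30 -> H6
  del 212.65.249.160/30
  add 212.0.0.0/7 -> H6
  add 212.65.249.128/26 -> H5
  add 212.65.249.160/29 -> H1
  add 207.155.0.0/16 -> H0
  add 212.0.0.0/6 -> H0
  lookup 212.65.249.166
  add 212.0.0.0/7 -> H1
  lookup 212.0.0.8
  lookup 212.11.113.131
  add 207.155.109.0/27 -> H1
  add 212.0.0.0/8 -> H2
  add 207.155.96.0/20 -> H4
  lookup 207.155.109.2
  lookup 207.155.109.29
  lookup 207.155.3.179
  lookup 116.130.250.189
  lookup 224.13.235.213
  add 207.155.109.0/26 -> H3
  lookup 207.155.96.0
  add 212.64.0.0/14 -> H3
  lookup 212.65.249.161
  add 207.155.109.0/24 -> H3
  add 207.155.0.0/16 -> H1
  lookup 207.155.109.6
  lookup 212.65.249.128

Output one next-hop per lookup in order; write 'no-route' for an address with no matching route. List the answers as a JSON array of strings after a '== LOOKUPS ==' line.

Process each operation:
  + 212.65.249.160/30 (H6) depth=30
  del 212.65.249.160/30 (clear depth 30)
  + 212.0.0.0/7 (H6) depth=7
  + 212.65.249.128/26 (H5) depth=26
  + 212.65.249.160/29 (H1) depth=29
  + 207.155.0.0/16 (H0) depth=16
  + 212.0.0.0/6 (H0) depth=6
  Q 212.65.249.166: descend 11010100010000011111100110100 ; hops seen [H0,H6,H5,H1] ; pick H1
  + 212.0.0.0/7 (H1) depth=7
  Q 212.0.0.8: descend 110101000 ; hops seen [H0,H1] ; pick H1
  Q 212.11.113.131: descend 110101000 ; hops seen [H0,H1] ; pick H1
  + 207.155.109.0/27 (H1) depth=27
  + 212.0.0.0/8 (H2) depth=8
  + 207.155.96.0/20 (H4) depth=20
  Q 207.155.109.2: descend 110011111001101101101101000 ; hops seen [H0,H4,H1] ; pick H1
  Q 207.155.109.29: descend 110011111001101101101101000 ; hops seen [H0,H4,H1] ; pick H1
  Q 207.155.3.179: descend 11001111100110110 ; hops seen [H0] ; pick H0
  Q 116.130.250.189: descend ε ; hops seen [∅] ; pick no-route
  Q 224.13.235.213: descend 11 ; hops seen [∅] ; pick no-route
  + 207.155.109.0/26 (H3) depth=26
  Q 207.155.96.0: descend 11001111100110110110 ; hops seen [H0,H4] ; pick H4
  + 212.64.0.0/14 (H3) depth=14
  Q 212.65.249.161: descend 110101000100000111111001101000 ; hops seen [H0,H1,H2,H3,H5,H1] ; pick H1
  + 207.155.109.0/24 (H3) depth=24
  + 207.155.0.0/16 (H1) depth=16
  Q 207.155.109.6: descend 110011111001101101101101000 ; hops seen [H1,H4,H3,H3,H1] ; pick H1
  Q 212.65.249.128: descend 11010100010000011111100110 ; hops seen [H0,H1,H2,H3,H5] ; pick H5

== LOOKUPS ==
["H1","H1","H1","H1","H1","H0","no-route","no-route","H4","H1","H1","H5"]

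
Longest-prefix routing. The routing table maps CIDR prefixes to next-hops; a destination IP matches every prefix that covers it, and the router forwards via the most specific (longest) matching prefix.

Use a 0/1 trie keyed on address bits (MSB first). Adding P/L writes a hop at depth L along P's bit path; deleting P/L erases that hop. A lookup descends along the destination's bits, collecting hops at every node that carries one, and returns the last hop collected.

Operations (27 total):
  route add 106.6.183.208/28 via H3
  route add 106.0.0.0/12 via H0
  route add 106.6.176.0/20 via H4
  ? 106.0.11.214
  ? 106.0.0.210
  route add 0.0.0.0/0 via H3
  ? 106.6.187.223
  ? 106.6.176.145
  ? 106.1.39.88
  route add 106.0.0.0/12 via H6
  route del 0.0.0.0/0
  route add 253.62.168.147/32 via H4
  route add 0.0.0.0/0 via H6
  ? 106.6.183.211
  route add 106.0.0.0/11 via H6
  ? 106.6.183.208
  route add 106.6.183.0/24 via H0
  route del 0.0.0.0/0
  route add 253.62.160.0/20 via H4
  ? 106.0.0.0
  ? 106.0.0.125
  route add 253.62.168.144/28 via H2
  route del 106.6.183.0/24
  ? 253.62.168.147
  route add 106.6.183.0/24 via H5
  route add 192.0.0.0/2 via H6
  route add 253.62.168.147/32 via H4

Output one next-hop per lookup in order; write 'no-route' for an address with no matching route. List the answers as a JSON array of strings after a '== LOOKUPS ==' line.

Trace:
  + 106.6.183.208/28 (H3) depth=28
  + 106.0.0.0/12 (H0) depth=12
  + 106.6.176.0/20 (H4) depth=20
  lookup 106.0.11.214: bits 0110101000000 walk d0:-→d1:-→d2:-→d3:-→d4:-→d5:-→d6:-→d7:-→d8:-→d9:-→d10:-→d11:-→d12:H0→d13:- -> H0
  lookup 106.0.0.210: bits 0110101000000 walk d0:-→d1:-→d2:-→d3:-→d4:-→d5:-→d6:-→d7:-→d8:-→d9:-→d10:-→d11:-→d12:H0→d13:- -> H0
  + 0.0.0.0/0 (H3) depth=0
  lookup 106.6.187.223: bits 01101010000001101011 walk d0:H3→d1:-→d2:-→d3:-→d4:-→d5:-→d6:-→d7:-→d8:-→d9:-→d10:-→d11:-→d12:H0→d13:-→d14:-→d15:-→d16:-→d17:-→d18:-→d19:-→d20:H4 -> H4
  lookup 106.6.176.145: bits 011010100000011010110 walk d0:H3→d1:-→d2:-→d3:-→d4:-→d5:-→d6:-→d7:-→d8:-→d9:-→d10:-→d11:-→d12:H0→d13:-→d14:-→d15:-→d16:-→d17:-→d18:-→d19:-→d20:H4→d21:- -> H4
  lookup 106.1.39.88: bits 0110101000000 walk d0:H3→d1:-→d2:-→d3:-→d4:-→d5:-→d6:-→d7:-→d8:-→d9:-→d10:-→d11:-→d12:H0→d13:- -> H0
  + 106.0.0.0/12 (H6) depth=12
  - 0.0.0.0/0 clear@0
  + 253.62.168.147/32 (H4) depth=32
  + 0.0.0.0/0 (H6) depth=0
  lookup 106.6.183.211: bits 0110101000000110101101111101 walk d0:H6→d1:-→d2:-→d3:-→d4:-→d5:-→d6:-→d7:-→d8:-→d9:-→d10:-→d11:-→d12:H6→d13:-→d14:-→d15:-→d16:-→d17:-→d18:-→d19:-→d20:H4→d21:-→d22:-→d23:-→d24:-→d25:-→d26:-→d27:-→d28:H3 -> H3
  + 106.0.0.0/11 (H6) depth=11
  lookup 106.6.183.208: bits 0110101000000110101101111101 walk d0:H6→d1:-→d2:-→d3:-→d4:-→d5:-→d6:-→d7:-→d8:-→d9:-→d10:-→d11:H6→d12:H6→d13:-→d14:-→d15:-→d16:-→d17:-→d18:-→d19:-→d20:H4→d21:-→d22:-→d23:-→d24:-→d25:-→d26:-→d27:-→d28:H3 -> H3
  + 106.6.183.0/24 (H0) depth=24
  - 0.0.0.0/0 clear@0
  + 253.62.160.0/20 (H4) depth=20
  lookup 106.0.0.0: bits 0110101000000 walk d0:-→d1:-→d2:-→d3:-→d4:-→d5:-→d6:-→d7:-→d8:-→d9:-→d10:-→d11:H6→d12:H6→d13:- -> H6
  lookup 106.0.0.125: bits 0110101000000 walk d0:-→d1:-→d2:-→d3:-→d4:-→d5:-→d6:-→d7:-→d8:-→d9:-→d10:-→d11:H6→d12:H6→d13:- -> H6
  + 253.62.168.144/28 (H2) depth=28
  - 106.6.183.0/24 clear@24
  lookup 253.62.168.147: bits 11111101001111101010100010010011 walk d0:-→d1:-→d2:-→d3:-→d4:-→d5:-→d6:-→d7:-→d8:-→d9:-→d10:-→d11:-→d12:-→d13:-→d14:-→d15:-→d16:-→d17:-→d18:-→d19:-→d20:H4→d21:-→d22:-→d23:-→d24:-→d25:-→d26:-→d27:-→d28:H2→d29:-→d30:-→d31:-→d32:H4 -> H4
  + 106.6.183.0/24 (H5) depth=24
  + 192.0.0.0/2 (H6) depth=2
  + 253.62.168.147/32 (H4) depth=32

== LOOKUPS ==
["H0","H0","H4","H4","H0","H3","H3","H6","H6","H4"]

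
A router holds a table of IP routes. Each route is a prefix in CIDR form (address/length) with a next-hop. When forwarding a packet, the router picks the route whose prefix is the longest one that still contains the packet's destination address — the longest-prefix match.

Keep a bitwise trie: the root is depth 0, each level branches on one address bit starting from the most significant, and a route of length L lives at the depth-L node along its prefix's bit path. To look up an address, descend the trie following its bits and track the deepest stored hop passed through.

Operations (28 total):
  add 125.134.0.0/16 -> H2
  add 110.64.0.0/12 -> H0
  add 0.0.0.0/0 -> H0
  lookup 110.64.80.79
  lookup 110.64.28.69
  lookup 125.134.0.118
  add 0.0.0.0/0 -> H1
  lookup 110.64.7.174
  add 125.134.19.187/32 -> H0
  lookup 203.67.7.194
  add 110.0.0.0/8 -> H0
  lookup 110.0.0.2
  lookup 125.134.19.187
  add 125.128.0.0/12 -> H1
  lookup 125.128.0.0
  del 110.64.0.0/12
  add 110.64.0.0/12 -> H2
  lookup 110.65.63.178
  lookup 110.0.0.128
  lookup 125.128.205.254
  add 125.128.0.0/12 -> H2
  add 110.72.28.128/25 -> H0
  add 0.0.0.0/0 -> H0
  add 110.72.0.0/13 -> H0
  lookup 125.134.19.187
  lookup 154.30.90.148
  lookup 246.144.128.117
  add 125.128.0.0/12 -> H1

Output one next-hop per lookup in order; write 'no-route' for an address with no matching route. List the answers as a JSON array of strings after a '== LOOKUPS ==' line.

Process each operation:
  + 125.134.0.0/16 (H2) depth=16
  + 110.64.0.0/12 (H0) depth=12
  + 0.0.0.0/0 (H0) depth=0
  ? 110.64.80.79  path d0:H0→d1:-→d2:-→d3:-→d4:-→d5:-→d6:-→d7:-→d8:-→d9:-→d10:-→d11:-→d12:H0  best=H0
  ? 110.64.28.69  path d0:H0→d1:-→d2:-→d3:-→d4:-→d5:-→d6:-→d7:-→d8:-→d9:-→d10:-→d11:-→d12:H0  best=H0
  ? 125.134.0.118  path d0:H0→d1:-→d2:-→d3:-→d4:-→d5:-→d6:-→d7:-→d8:-→d9:-→d10:-→d11:-→d12:-→d13:-→d14:-→d15:-→d16:H2  best=H2
  + 0.0.0.0/0 (H1) depth=0
  ? 110.64.7.174  path d0:H1→d1:-→d2:-→d3:-→d4:-→d5:-→d6:-→d7:-→d8:-→d9:-→d10:-→d11:-→d12:H0  best=H0
  + 125.134.19.187/32 (H0) depth=32
  ? 203.67.7.194  path d0:H1  best=H1
  + 110.0.0.0/8 (H0) depth=8
  ? 110.0.0.2  path d0:H1→d1:-→d2:-→d3:-→d4:-→d5:-→d6:-→d7:-→d8:H0→d9:-  best=H0
  ? 125.134.19.187  path d0:H1→d1:-→d2:-→d3:-→d4:-→d5:-→d6:-→d7:-→d8:-→d9:-→d10:-→d11:-→d12:-→d13:-→d14:-→d15:-→d16:H2→d17:-→d18:-→d19:-→d20:-→d21:-→d22:-→d23:-→d24:-→d25:-→d26:-→d27:-→d28:-→d29:-→d30:-→d31:-→d32:H0  best=H0
  + 125.128.0.0/12 (H1) depth=12
  ? 125.128.0.0  path d0:H1→d1:-→d2:-→d3:-→d4:-→d5:-→d6:-→d7:-→d8:-→d9:-→d10:-→d11:-→d12:H1→d13:-  best=H1
  del 110.64.0.0/12 (clear depth 12)
  + 110.64.0.0/12 (H2) depth=12
  ? 110.65.63.178  path d0:H1→d1:-→d2:-→d3:-→d4:-→d5:-→d6:-→d7:-→d8:H0→d9:-→d10:-→d11:-→d12:H2  best=H2
  ? 110.0.0.128  path d0:H1→d1:-→d2:-→d3:-→d4:-→d5:-→d6:-→d7:-→d8:H0→d9:-  best=H0
  ? 125.128.205.254  path d0:H1→d1:-→d2:-→d3:-→d4:-→d5:-→d6:-→d7:-→d8:-→d9:-→d10:-→d11:-→d12:H1→d13:-  best=H1
  + 125.128.0.0/12 (H2) depth=12
  + 110.72.28.128/25 (H0) depth=25
  + 0.0.0.0/0 (H0) depth=0
  + 110.72.0.0/13 (H0) depth=13
  ? 125.134.19.187  path d0:H0→d1:-→d2:-→d3:-→d4:-→d5:-→d6:-→d7:-→d8:-→d9:-→d10:-→d11:-→d12:H2→d13:-→d14:-→d15:-→d16:H2→d17:-→d18:-→d19:-→d20:-→d21:-→d22:-→d23:-→d24:-→d25:-→d26:-→d27:-→d28:-→d29:-→d30:-→d31:-→d32:H0  best=H0
  ? 154.30.90.148  path d0:H0  best=H0
  ? 246.144.128.117  path d0:H0  best=H0
  + 125.128.0.0/12 (H1) depth=12

== LOOKUPS ==
["H0","H0","H2","H0","H1","H0","H0","H1","H2","H0","H1","H0","H0","H0"]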